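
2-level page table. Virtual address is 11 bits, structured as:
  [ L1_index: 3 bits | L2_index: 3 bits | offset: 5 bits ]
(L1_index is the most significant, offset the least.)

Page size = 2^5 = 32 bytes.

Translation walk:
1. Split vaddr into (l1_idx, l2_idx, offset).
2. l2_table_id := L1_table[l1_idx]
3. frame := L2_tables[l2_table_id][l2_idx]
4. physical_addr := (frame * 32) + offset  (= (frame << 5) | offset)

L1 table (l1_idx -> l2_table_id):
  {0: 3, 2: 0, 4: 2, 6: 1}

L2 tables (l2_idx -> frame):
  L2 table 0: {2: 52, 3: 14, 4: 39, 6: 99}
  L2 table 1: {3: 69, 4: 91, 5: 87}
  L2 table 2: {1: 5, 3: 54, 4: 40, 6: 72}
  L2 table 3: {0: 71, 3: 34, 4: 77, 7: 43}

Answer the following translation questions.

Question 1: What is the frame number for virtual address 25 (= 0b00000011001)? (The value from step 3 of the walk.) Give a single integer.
vaddr = 25: l1_idx=0, l2_idx=0
L1[0] = 3; L2[3][0] = 71

Answer: 71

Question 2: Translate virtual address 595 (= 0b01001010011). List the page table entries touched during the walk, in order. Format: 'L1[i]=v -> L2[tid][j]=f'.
Answer: L1[2]=0 -> L2[0][2]=52

Derivation:
vaddr = 595 = 0b01001010011
Split: l1_idx=2, l2_idx=2, offset=19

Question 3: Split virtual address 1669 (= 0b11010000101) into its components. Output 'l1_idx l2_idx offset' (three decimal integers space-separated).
vaddr = 1669 = 0b11010000101
  top 3 bits -> l1_idx = 6
  next 3 bits -> l2_idx = 4
  bottom 5 bits -> offset = 5

Answer: 6 4 5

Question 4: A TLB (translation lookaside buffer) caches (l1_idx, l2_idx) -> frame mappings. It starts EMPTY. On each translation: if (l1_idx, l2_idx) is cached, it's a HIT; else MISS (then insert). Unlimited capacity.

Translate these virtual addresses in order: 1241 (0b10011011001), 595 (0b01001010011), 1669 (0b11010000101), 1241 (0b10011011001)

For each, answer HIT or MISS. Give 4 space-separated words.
vaddr=1241: (4,6) not in TLB -> MISS, insert
vaddr=595: (2,2) not in TLB -> MISS, insert
vaddr=1669: (6,4) not in TLB -> MISS, insert
vaddr=1241: (4,6) in TLB -> HIT

Answer: MISS MISS MISS HIT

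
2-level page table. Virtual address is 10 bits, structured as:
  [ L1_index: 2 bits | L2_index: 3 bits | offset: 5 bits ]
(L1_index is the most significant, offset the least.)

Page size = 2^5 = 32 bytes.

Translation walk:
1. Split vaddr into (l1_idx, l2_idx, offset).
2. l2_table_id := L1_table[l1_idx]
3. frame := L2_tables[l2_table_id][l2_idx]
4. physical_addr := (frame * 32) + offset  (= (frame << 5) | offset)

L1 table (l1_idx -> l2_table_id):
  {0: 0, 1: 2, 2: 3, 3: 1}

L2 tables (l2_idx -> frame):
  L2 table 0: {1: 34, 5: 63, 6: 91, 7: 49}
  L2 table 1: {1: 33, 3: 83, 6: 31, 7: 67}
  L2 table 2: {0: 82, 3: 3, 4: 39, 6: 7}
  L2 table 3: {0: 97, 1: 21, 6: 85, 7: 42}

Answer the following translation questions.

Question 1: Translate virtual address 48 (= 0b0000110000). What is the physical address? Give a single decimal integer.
vaddr = 48 = 0b0000110000
Split: l1_idx=0, l2_idx=1, offset=16
L1[0] = 0
L2[0][1] = 34
paddr = 34 * 32 + 16 = 1104

Answer: 1104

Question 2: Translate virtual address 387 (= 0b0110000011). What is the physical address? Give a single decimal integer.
Answer: 1251

Derivation:
vaddr = 387 = 0b0110000011
Split: l1_idx=1, l2_idx=4, offset=3
L1[1] = 2
L2[2][4] = 39
paddr = 39 * 32 + 3 = 1251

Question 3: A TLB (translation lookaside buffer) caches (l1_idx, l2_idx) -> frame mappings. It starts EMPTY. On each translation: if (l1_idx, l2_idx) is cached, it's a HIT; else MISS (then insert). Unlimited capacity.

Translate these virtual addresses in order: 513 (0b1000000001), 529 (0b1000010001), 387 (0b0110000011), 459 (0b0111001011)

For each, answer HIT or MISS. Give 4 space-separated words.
Answer: MISS HIT MISS MISS

Derivation:
vaddr=513: (2,0) not in TLB -> MISS, insert
vaddr=529: (2,0) in TLB -> HIT
vaddr=387: (1,4) not in TLB -> MISS, insert
vaddr=459: (1,6) not in TLB -> MISS, insert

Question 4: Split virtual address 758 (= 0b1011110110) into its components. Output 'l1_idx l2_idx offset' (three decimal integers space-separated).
vaddr = 758 = 0b1011110110
  top 2 bits -> l1_idx = 2
  next 3 bits -> l2_idx = 7
  bottom 5 bits -> offset = 22

Answer: 2 7 22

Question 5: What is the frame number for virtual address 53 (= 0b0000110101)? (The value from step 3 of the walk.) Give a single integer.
vaddr = 53: l1_idx=0, l2_idx=1
L1[0] = 0; L2[0][1] = 34

Answer: 34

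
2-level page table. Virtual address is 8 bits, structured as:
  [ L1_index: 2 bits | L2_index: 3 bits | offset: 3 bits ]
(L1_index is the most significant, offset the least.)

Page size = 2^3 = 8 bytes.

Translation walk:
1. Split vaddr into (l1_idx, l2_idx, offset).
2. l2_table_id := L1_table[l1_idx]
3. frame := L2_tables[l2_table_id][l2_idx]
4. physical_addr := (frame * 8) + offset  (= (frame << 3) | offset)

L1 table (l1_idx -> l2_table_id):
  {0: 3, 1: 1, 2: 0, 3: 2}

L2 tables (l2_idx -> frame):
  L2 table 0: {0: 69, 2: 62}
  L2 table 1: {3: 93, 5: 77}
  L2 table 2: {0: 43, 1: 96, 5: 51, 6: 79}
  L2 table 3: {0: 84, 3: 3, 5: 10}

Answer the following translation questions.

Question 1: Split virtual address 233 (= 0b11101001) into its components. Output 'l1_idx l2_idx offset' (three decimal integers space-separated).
Answer: 3 5 1

Derivation:
vaddr = 233 = 0b11101001
  top 2 bits -> l1_idx = 3
  next 3 bits -> l2_idx = 5
  bottom 3 bits -> offset = 1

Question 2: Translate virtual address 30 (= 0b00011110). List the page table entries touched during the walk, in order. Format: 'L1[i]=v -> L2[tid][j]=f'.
Answer: L1[0]=3 -> L2[3][3]=3

Derivation:
vaddr = 30 = 0b00011110
Split: l1_idx=0, l2_idx=3, offset=6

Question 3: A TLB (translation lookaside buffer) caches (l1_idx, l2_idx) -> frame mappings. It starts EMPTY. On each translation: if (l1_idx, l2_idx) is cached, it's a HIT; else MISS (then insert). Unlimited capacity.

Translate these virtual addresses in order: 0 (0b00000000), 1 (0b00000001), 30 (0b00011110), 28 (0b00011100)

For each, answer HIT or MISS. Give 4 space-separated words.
vaddr=0: (0,0) not in TLB -> MISS, insert
vaddr=1: (0,0) in TLB -> HIT
vaddr=30: (0,3) not in TLB -> MISS, insert
vaddr=28: (0,3) in TLB -> HIT

Answer: MISS HIT MISS HIT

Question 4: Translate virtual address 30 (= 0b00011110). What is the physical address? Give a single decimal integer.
Answer: 30

Derivation:
vaddr = 30 = 0b00011110
Split: l1_idx=0, l2_idx=3, offset=6
L1[0] = 3
L2[3][3] = 3
paddr = 3 * 8 + 6 = 30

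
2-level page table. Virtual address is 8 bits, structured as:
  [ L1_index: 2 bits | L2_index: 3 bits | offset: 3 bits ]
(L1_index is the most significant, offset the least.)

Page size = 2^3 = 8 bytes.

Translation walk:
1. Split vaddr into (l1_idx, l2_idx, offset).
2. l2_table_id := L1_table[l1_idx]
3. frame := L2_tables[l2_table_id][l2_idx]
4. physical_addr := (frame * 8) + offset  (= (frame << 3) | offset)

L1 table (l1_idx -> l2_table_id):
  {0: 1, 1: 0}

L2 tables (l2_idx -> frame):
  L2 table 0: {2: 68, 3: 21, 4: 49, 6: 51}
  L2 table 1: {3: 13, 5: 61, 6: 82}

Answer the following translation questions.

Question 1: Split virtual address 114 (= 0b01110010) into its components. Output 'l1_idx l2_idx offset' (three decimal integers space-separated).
Answer: 1 6 2

Derivation:
vaddr = 114 = 0b01110010
  top 2 bits -> l1_idx = 1
  next 3 bits -> l2_idx = 6
  bottom 3 bits -> offset = 2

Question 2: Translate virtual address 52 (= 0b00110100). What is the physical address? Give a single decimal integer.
vaddr = 52 = 0b00110100
Split: l1_idx=0, l2_idx=6, offset=4
L1[0] = 1
L2[1][6] = 82
paddr = 82 * 8 + 4 = 660

Answer: 660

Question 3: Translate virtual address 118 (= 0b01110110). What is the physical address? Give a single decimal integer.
vaddr = 118 = 0b01110110
Split: l1_idx=1, l2_idx=6, offset=6
L1[1] = 0
L2[0][6] = 51
paddr = 51 * 8 + 6 = 414

Answer: 414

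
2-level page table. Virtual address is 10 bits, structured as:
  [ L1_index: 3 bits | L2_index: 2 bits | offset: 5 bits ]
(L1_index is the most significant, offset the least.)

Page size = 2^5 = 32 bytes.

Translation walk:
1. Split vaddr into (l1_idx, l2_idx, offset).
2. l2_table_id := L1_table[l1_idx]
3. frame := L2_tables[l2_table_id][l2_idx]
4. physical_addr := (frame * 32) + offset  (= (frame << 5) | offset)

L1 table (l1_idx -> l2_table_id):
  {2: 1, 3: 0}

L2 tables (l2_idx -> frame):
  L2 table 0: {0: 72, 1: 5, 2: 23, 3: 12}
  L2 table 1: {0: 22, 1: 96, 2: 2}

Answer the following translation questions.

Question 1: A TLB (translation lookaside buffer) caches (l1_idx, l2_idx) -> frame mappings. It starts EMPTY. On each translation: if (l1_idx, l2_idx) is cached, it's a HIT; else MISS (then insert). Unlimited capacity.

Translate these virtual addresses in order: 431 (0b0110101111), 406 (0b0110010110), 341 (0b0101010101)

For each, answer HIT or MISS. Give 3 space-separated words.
vaddr=431: (3,1) not in TLB -> MISS, insert
vaddr=406: (3,0) not in TLB -> MISS, insert
vaddr=341: (2,2) not in TLB -> MISS, insert

Answer: MISS MISS MISS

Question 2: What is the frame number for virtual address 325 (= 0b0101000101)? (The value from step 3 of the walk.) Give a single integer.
Answer: 2

Derivation:
vaddr = 325: l1_idx=2, l2_idx=2
L1[2] = 1; L2[1][2] = 2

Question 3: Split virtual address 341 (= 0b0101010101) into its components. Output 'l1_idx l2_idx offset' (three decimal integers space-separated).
Answer: 2 2 21

Derivation:
vaddr = 341 = 0b0101010101
  top 3 bits -> l1_idx = 2
  next 2 bits -> l2_idx = 2
  bottom 5 bits -> offset = 21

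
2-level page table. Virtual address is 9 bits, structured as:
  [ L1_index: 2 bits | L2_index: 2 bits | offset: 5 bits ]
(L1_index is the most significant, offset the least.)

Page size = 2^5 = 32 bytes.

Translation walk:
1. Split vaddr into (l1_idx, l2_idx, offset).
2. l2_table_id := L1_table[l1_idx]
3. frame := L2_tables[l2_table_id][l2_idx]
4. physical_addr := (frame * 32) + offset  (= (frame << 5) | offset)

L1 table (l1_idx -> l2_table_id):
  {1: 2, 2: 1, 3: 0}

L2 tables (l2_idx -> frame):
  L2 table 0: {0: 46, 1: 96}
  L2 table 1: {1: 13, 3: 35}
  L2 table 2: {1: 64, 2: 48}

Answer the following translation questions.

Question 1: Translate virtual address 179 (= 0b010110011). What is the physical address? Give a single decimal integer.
Answer: 2067

Derivation:
vaddr = 179 = 0b010110011
Split: l1_idx=1, l2_idx=1, offset=19
L1[1] = 2
L2[2][1] = 64
paddr = 64 * 32 + 19 = 2067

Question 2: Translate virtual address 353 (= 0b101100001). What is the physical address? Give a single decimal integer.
Answer: 1121

Derivation:
vaddr = 353 = 0b101100001
Split: l1_idx=2, l2_idx=3, offset=1
L1[2] = 1
L2[1][3] = 35
paddr = 35 * 32 + 1 = 1121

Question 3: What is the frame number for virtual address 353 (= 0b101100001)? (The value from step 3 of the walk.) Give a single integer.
vaddr = 353: l1_idx=2, l2_idx=3
L1[2] = 1; L2[1][3] = 35

Answer: 35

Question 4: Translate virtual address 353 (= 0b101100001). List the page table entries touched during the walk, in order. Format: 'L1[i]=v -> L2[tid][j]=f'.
vaddr = 353 = 0b101100001
Split: l1_idx=2, l2_idx=3, offset=1

Answer: L1[2]=1 -> L2[1][3]=35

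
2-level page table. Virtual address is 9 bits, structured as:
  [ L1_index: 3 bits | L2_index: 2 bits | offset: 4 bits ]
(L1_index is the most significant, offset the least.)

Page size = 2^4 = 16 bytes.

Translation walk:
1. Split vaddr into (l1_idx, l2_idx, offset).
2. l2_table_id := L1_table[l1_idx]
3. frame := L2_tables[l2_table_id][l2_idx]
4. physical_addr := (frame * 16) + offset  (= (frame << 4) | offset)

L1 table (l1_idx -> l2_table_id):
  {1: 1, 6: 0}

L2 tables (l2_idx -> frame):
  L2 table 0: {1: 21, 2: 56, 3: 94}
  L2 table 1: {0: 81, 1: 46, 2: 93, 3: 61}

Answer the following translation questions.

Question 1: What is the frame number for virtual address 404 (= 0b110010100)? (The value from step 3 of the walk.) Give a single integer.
Answer: 21

Derivation:
vaddr = 404: l1_idx=6, l2_idx=1
L1[6] = 0; L2[0][1] = 21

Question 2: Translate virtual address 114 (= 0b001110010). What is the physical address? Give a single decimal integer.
vaddr = 114 = 0b001110010
Split: l1_idx=1, l2_idx=3, offset=2
L1[1] = 1
L2[1][3] = 61
paddr = 61 * 16 + 2 = 978

Answer: 978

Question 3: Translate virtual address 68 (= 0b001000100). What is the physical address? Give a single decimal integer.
vaddr = 68 = 0b001000100
Split: l1_idx=1, l2_idx=0, offset=4
L1[1] = 1
L2[1][0] = 81
paddr = 81 * 16 + 4 = 1300

Answer: 1300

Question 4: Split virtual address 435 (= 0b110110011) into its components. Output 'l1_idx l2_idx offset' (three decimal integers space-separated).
vaddr = 435 = 0b110110011
  top 3 bits -> l1_idx = 6
  next 2 bits -> l2_idx = 3
  bottom 4 bits -> offset = 3

Answer: 6 3 3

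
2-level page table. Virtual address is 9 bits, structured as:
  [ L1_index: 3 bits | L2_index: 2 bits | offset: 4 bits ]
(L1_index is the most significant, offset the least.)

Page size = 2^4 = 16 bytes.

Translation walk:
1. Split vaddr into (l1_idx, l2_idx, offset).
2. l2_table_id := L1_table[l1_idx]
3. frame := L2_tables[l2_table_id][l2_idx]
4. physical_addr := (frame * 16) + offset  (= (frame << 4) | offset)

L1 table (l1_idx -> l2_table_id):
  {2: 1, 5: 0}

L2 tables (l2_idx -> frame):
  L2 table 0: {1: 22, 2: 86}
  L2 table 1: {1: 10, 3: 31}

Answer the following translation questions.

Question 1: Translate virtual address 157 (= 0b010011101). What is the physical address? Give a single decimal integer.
Answer: 173

Derivation:
vaddr = 157 = 0b010011101
Split: l1_idx=2, l2_idx=1, offset=13
L1[2] = 1
L2[1][1] = 10
paddr = 10 * 16 + 13 = 173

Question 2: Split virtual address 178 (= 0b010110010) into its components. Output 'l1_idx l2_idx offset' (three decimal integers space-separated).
vaddr = 178 = 0b010110010
  top 3 bits -> l1_idx = 2
  next 2 bits -> l2_idx = 3
  bottom 4 bits -> offset = 2

Answer: 2 3 2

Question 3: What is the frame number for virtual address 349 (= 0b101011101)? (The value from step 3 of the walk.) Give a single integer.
Answer: 22

Derivation:
vaddr = 349: l1_idx=5, l2_idx=1
L1[5] = 0; L2[0][1] = 22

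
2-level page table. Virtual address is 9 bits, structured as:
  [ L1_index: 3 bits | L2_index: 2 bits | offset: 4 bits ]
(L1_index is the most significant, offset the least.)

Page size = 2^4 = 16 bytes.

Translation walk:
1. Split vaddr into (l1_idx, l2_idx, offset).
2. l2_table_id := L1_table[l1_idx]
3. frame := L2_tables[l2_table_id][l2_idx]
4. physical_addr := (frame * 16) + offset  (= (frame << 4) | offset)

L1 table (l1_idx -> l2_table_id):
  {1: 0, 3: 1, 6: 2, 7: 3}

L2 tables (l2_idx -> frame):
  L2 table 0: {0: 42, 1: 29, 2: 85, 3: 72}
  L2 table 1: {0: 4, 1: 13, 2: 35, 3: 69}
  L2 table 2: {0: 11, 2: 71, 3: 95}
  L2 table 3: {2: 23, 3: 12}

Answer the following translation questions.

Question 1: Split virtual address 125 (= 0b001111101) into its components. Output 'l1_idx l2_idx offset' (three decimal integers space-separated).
vaddr = 125 = 0b001111101
  top 3 bits -> l1_idx = 1
  next 2 bits -> l2_idx = 3
  bottom 4 bits -> offset = 13

Answer: 1 3 13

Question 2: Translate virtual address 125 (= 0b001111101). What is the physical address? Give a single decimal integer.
Answer: 1165

Derivation:
vaddr = 125 = 0b001111101
Split: l1_idx=1, l2_idx=3, offset=13
L1[1] = 0
L2[0][3] = 72
paddr = 72 * 16 + 13 = 1165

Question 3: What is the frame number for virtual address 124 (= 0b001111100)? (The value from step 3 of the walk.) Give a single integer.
Answer: 72

Derivation:
vaddr = 124: l1_idx=1, l2_idx=3
L1[1] = 0; L2[0][3] = 72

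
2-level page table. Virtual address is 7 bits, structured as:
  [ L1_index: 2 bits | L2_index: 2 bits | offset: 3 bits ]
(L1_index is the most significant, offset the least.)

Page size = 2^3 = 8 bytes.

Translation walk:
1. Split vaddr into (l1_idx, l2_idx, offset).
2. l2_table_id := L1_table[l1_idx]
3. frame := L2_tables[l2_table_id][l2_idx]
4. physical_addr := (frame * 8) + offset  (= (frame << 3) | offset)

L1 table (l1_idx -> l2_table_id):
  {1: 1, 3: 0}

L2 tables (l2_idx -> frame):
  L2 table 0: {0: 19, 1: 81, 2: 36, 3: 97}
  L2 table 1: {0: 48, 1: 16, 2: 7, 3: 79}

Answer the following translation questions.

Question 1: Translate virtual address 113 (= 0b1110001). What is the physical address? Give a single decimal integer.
vaddr = 113 = 0b1110001
Split: l1_idx=3, l2_idx=2, offset=1
L1[3] = 0
L2[0][2] = 36
paddr = 36 * 8 + 1 = 289

Answer: 289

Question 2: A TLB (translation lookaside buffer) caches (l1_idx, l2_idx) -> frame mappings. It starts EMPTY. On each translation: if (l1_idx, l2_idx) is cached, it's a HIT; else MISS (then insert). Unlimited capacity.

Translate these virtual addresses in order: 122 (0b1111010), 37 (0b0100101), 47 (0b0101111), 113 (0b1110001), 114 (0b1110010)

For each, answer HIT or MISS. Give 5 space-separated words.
Answer: MISS MISS MISS MISS HIT

Derivation:
vaddr=122: (3,3) not in TLB -> MISS, insert
vaddr=37: (1,0) not in TLB -> MISS, insert
vaddr=47: (1,1) not in TLB -> MISS, insert
vaddr=113: (3,2) not in TLB -> MISS, insert
vaddr=114: (3,2) in TLB -> HIT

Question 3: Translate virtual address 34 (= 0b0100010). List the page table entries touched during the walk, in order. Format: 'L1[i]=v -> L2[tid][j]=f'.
Answer: L1[1]=1 -> L2[1][0]=48

Derivation:
vaddr = 34 = 0b0100010
Split: l1_idx=1, l2_idx=0, offset=2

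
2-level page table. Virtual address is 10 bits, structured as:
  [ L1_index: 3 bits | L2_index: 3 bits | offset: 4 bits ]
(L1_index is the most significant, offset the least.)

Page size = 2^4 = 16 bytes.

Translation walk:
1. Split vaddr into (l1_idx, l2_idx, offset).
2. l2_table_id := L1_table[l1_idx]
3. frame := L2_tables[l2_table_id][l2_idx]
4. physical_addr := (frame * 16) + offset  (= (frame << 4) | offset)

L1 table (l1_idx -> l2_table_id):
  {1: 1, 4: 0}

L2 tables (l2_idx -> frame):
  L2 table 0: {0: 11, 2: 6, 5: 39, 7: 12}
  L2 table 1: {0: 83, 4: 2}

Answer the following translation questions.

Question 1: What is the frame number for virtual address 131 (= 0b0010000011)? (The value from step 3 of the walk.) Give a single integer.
Answer: 83

Derivation:
vaddr = 131: l1_idx=1, l2_idx=0
L1[1] = 1; L2[1][0] = 83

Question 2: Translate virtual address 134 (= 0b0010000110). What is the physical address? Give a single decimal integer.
Answer: 1334

Derivation:
vaddr = 134 = 0b0010000110
Split: l1_idx=1, l2_idx=0, offset=6
L1[1] = 1
L2[1][0] = 83
paddr = 83 * 16 + 6 = 1334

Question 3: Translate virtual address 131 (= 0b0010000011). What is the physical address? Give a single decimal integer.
vaddr = 131 = 0b0010000011
Split: l1_idx=1, l2_idx=0, offset=3
L1[1] = 1
L2[1][0] = 83
paddr = 83 * 16 + 3 = 1331

Answer: 1331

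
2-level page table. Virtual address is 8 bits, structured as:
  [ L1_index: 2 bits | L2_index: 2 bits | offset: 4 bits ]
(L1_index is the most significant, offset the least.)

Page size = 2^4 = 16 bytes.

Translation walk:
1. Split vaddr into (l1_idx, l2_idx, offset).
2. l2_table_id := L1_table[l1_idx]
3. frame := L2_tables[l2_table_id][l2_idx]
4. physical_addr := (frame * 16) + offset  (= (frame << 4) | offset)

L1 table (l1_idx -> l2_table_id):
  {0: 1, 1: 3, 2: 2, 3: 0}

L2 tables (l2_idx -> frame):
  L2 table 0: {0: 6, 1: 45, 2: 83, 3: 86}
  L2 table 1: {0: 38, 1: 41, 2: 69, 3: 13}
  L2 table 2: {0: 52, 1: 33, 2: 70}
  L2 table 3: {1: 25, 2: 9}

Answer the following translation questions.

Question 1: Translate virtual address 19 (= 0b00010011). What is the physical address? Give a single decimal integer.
vaddr = 19 = 0b00010011
Split: l1_idx=0, l2_idx=1, offset=3
L1[0] = 1
L2[1][1] = 41
paddr = 41 * 16 + 3 = 659

Answer: 659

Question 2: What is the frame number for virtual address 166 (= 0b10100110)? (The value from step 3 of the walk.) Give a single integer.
Answer: 70

Derivation:
vaddr = 166: l1_idx=2, l2_idx=2
L1[2] = 2; L2[2][2] = 70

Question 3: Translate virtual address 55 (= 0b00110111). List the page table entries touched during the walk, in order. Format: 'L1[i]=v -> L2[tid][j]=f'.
vaddr = 55 = 0b00110111
Split: l1_idx=0, l2_idx=3, offset=7

Answer: L1[0]=1 -> L2[1][3]=13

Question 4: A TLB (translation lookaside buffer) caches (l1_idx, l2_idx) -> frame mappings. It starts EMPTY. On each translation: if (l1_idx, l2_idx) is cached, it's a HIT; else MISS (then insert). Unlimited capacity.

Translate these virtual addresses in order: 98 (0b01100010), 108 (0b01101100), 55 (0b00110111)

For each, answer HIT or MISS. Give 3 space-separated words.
vaddr=98: (1,2) not in TLB -> MISS, insert
vaddr=108: (1,2) in TLB -> HIT
vaddr=55: (0,3) not in TLB -> MISS, insert

Answer: MISS HIT MISS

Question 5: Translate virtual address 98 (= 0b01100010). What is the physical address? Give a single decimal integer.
Answer: 146

Derivation:
vaddr = 98 = 0b01100010
Split: l1_idx=1, l2_idx=2, offset=2
L1[1] = 3
L2[3][2] = 9
paddr = 9 * 16 + 2 = 146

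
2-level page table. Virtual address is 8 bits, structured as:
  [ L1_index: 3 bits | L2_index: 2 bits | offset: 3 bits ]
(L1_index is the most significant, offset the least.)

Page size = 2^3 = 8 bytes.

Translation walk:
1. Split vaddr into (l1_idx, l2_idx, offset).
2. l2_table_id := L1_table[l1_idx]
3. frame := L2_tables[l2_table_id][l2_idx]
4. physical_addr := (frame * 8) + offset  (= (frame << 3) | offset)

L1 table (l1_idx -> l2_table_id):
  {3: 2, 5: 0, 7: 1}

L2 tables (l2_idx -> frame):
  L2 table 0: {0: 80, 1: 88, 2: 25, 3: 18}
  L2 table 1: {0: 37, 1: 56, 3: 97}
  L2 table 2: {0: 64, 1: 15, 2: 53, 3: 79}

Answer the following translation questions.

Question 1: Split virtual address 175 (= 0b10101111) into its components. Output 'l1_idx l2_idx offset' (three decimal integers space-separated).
vaddr = 175 = 0b10101111
  top 3 bits -> l1_idx = 5
  next 2 bits -> l2_idx = 1
  bottom 3 bits -> offset = 7

Answer: 5 1 7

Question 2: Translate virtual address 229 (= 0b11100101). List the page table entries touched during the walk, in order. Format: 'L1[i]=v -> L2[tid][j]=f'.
vaddr = 229 = 0b11100101
Split: l1_idx=7, l2_idx=0, offset=5

Answer: L1[7]=1 -> L2[1][0]=37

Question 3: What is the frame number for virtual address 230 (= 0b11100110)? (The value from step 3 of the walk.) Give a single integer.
Answer: 37

Derivation:
vaddr = 230: l1_idx=7, l2_idx=0
L1[7] = 1; L2[1][0] = 37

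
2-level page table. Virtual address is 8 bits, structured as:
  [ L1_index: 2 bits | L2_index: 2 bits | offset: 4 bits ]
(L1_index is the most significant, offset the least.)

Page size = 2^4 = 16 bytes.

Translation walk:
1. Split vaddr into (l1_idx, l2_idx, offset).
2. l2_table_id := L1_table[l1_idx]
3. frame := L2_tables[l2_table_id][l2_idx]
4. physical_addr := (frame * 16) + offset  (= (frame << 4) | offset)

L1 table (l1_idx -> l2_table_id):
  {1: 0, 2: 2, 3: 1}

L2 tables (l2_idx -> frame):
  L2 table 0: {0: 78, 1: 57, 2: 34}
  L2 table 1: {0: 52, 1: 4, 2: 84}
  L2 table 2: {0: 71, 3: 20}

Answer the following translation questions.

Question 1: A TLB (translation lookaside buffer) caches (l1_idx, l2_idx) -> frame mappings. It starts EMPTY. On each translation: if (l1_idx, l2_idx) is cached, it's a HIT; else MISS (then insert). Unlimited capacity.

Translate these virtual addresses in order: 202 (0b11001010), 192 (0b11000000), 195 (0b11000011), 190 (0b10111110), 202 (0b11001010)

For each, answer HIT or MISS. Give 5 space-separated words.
vaddr=202: (3,0) not in TLB -> MISS, insert
vaddr=192: (3,0) in TLB -> HIT
vaddr=195: (3,0) in TLB -> HIT
vaddr=190: (2,3) not in TLB -> MISS, insert
vaddr=202: (3,0) in TLB -> HIT

Answer: MISS HIT HIT MISS HIT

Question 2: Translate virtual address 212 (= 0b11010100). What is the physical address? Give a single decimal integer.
Answer: 68

Derivation:
vaddr = 212 = 0b11010100
Split: l1_idx=3, l2_idx=1, offset=4
L1[3] = 1
L2[1][1] = 4
paddr = 4 * 16 + 4 = 68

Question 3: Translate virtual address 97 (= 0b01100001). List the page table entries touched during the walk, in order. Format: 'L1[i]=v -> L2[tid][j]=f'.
Answer: L1[1]=0 -> L2[0][2]=34

Derivation:
vaddr = 97 = 0b01100001
Split: l1_idx=1, l2_idx=2, offset=1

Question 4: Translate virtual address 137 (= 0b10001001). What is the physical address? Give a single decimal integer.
vaddr = 137 = 0b10001001
Split: l1_idx=2, l2_idx=0, offset=9
L1[2] = 2
L2[2][0] = 71
paddr = 71 * 16 + 9 = 1145

Answer: 1145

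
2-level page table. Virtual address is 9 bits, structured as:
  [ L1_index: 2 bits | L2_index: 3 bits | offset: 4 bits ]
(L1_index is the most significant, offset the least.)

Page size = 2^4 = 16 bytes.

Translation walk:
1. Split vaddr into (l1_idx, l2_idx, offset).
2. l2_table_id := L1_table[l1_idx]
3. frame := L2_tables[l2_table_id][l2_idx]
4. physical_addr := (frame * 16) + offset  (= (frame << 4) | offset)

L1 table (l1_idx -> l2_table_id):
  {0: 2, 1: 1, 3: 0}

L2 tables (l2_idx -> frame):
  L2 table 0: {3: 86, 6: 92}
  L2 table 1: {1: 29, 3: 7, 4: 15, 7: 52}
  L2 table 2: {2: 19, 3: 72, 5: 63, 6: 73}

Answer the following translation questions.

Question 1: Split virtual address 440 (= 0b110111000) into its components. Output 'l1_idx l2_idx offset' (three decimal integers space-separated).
Answer: 3 3 8

Derivation:
vaddr = 440 = 0b110111000
  top 2 bits -> l1_idx = 3
  next 3 bits -> l2_idx = 3
  bottom 4 bits -> offset = 8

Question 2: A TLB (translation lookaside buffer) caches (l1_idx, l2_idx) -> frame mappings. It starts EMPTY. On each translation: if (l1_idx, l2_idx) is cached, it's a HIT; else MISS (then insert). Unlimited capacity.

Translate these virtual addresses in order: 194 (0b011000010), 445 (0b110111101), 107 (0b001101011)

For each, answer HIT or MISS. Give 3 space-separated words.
vaddr=194: (1,4) not in TLB -> MISS, insert
vaddr=445: (3,3) not in TLB -> MISS, insert
vaddr=107: (0,6) not in TLB -> MISS, insert

Answer: MISS MISS MISS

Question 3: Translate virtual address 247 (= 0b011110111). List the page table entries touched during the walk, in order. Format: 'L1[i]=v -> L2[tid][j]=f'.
Answer: L1[1]=1 -> L2[1][7]=52

Derivation:
vaddr = 247 = 0b011110111
Split: l1_idx=1, l2_idx=7, offset=7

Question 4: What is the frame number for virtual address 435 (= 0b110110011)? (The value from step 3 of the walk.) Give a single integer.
vaddr = 435: l1_idx=3, l2_idx=3
L1[3] = 0; L2[0][3] = 86

Answer: 86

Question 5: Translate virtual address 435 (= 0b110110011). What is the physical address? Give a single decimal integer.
vaddr = 435 = 0b110110011
Split: l1_idx=3, l2_idx=3, offset=3
L1[3] = 0
L2[0][3] = 86
paddr = 86 * 16 + 3 = 1379

Answer: 1379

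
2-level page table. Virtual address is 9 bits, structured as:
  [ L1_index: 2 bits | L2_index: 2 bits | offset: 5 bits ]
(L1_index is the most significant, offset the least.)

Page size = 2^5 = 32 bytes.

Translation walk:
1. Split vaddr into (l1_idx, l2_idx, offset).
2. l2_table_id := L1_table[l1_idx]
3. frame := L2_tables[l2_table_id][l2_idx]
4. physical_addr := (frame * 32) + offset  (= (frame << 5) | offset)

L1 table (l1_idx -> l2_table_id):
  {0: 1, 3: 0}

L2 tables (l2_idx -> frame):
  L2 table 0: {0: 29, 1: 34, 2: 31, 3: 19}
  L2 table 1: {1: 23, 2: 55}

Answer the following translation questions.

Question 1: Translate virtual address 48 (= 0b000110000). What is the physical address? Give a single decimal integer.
Answer: 752

Derivation:
vaddr = 48 = 0b000110000
Split: l1_idx=0, l2_idx=1, offset=16
L1[0] = 1
L2[1][1] = 23
paddr = 23 * 32 + 16 = 752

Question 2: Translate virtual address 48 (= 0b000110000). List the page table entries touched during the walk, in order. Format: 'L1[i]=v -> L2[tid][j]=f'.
Answer: L1[0]=1 -> L2[1][1]=23

Derivation:
vaddr = 48 = 0b000110000
Split: l1_idx=0, l2_idx=1, offset=16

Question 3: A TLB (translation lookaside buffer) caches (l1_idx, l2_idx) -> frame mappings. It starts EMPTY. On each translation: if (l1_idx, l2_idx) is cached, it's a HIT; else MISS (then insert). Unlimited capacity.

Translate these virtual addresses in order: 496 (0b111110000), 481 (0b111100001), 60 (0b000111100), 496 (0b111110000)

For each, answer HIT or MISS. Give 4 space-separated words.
Answer: MISS HIT MISS HIT

Derivation:
vaddr=496: (3,3) not in TLB -> MISS, insert
vaddr=481: (3,3) in TLB -> HIT
vaddr=60: (0,1) not in TLB -> MISS, insert
vaddr=496: (3,3) in TLB -> HIT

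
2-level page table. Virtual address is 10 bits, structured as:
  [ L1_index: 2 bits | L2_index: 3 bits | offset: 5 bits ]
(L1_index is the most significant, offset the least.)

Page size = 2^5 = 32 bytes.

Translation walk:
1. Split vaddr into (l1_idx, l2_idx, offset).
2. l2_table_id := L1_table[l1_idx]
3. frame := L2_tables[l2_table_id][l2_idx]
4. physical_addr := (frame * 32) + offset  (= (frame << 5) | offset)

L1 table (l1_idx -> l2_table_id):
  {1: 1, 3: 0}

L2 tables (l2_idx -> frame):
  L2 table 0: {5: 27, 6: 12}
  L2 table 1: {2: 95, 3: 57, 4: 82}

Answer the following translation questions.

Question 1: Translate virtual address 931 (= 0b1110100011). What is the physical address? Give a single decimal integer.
Answer: 867

Derivation:
vaddr = 931 = 0b1110100011
Split: l1_idx=3, l2_idx=5, offset=3
L1[3] = 0
L2[0][5] = 27
paddr = 27 * 32 + 3 = 867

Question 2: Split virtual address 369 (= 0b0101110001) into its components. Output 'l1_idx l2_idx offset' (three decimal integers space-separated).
Answer: 1 3 17

Derivation:
vaddr = 369 = 0b0101110001
  top 2 bits -> l1_idx = 1
  next 3 bits -> l2_idx = 3
  bottom 5 bits -> offset = 17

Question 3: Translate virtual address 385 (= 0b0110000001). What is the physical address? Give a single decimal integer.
vaddr = 385 = 0b0110000001
Split: l1_idx=1, l2_idx=4, offset=1
L1[1] = 1
L2[1][4] = 82
paddr = 82 * 32 + 1 = 2625

Answer: 2625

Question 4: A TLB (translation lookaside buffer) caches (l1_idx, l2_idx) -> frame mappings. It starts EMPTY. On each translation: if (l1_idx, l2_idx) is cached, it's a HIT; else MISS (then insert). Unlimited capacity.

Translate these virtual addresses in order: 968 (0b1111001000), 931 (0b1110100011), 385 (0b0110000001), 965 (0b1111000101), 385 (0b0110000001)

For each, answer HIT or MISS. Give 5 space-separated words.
vaddr=968: (3,6) not in TLB -> MISS, insert
vaddr=931: (3,5) not in TLB -> MISS, insert
vaddr=385: (1,4) not in TLB -> MISS, insert
vaddr=965: (3,6) in TLB -> HIT
vaddr=385: (1,4) in TLB -> HIT

Answer: MISS MISS MISS HIT HIT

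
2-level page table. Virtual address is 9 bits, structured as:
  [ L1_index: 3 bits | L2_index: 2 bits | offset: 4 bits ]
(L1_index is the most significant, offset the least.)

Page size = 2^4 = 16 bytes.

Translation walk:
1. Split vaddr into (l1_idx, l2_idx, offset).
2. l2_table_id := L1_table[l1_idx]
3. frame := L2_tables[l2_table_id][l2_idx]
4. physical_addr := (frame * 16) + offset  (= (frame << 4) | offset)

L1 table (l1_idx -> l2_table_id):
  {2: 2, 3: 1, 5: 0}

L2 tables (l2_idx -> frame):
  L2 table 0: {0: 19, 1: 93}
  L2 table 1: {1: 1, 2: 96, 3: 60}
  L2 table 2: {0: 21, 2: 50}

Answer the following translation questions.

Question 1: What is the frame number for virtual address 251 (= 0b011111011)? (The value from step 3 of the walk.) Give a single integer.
Answer: 60

Derivation:
vaddr = 251: l1_idx=3, l2_idx=3
L1[3] = 1; L2[1][3] = 60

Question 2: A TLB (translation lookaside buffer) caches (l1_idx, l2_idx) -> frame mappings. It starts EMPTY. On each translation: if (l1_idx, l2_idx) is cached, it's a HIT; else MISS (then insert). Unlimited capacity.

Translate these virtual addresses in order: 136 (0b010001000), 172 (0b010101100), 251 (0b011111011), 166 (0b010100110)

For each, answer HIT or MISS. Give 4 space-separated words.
vaddr=136: (2,0) not in TLB -> MISS, insert
vaddr=172: (2,2) not in TLB -> MISS, insert
vaddr=251: (3,3) not in TLB -> MISS, insert
vaddr=166: (2,2) in TLB -> HIT

Answer: MISS MISS MISS HIT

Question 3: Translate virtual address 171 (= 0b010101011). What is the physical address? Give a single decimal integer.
vaddr = 171 = 0b010101011
Split: l1_idx=2, l2_idx=2, offset=11
L1[2] = 2
L2[2][2] = 50
paddr = 50 * 16 + 11 = 811

Answer: 811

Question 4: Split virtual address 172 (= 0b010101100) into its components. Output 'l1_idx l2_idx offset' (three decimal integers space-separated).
Answer: 2 2 12

Derivation:
vaddr = 172 = 0b010101100
  top 3 bits -> l1_idx = 2
  next 2 bits -> l2_idx = 2
  bottom 4 bits -> offset = 12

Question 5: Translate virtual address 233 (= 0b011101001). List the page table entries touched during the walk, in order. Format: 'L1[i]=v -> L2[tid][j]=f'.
vaddr = 233 = 0b011101001
Split: l1_idx=3, l2_idx=2, offset=9

Answer: L1[3]=1 -> L2[1][2]=96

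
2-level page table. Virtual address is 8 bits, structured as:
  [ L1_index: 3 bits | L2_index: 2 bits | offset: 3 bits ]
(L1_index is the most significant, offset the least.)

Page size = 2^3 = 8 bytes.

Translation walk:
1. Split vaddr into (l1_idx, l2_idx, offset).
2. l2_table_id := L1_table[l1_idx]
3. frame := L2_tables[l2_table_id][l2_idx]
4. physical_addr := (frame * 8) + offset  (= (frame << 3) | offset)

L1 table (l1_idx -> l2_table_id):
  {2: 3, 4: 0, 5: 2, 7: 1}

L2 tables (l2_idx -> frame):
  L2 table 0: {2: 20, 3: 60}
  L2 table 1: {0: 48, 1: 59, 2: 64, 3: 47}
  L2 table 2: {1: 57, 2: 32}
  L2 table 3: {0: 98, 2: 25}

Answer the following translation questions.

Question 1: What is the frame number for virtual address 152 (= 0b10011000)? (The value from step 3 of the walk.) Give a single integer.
Answer: 60

Derivation:
vaddr = 152: l1_idx=4, l2_idx=3
L1[4] = 0; L2[0][3] = 60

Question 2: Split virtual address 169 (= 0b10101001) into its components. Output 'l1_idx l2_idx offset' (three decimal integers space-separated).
vaddr = 169 = 0b10101001
  top 3 bits -> l1_idx = 5
  next 2 bits -> l2_idx = 1
  bottom 3 bits -> offset = 1

Answer: 5 1 1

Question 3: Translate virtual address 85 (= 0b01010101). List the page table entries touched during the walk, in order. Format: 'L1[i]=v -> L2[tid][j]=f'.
vaddr = 85 = 0b01010101
Split: l1_idx=2, l2_idx=2, offset=5

Answer: L1[2]=3 -> L2[3][2]=25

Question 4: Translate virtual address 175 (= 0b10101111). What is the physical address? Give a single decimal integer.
Answer: 463

Derivation:
vaddr = 175 = 0b10101111
Split: l1_idx=5, l2_idx=1, offset=7
L1[5] = 2
L2[2][1] = 57
paddr = 57 * 8 + 7 = 463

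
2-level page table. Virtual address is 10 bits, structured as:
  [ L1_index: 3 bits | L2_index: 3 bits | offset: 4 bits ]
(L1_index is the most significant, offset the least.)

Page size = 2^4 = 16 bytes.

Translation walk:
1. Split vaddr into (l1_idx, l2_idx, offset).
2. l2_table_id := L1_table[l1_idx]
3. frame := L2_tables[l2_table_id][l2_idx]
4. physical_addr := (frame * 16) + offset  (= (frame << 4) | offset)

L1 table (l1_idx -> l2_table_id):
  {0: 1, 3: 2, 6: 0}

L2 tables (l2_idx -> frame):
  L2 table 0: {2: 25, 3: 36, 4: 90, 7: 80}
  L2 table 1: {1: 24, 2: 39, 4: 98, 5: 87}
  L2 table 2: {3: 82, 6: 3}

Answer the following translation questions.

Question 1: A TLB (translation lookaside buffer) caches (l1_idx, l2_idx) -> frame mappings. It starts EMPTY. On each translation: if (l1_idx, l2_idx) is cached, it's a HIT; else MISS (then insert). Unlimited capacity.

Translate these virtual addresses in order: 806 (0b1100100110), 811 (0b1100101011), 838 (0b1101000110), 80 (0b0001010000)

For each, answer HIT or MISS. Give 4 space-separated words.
vaddr=806: (6,2) not in TLB -> MISS, insert
vaddr=811: (6,2) in TLB -> HIT
vaddr=838: (6,4) not in TLB -> MISS, insert
vaddr=80: (0,5) not in TLB -> MISS, insert

Answer: MISS HIT MISS MISS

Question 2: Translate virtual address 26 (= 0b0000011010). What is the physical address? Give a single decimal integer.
Answer: 394

Derivation:
vaddr = 26 = 0b0000011010
Split: l1_idx=0, l2_idx=1, offset=10
L1[0] = 1
L2[1][1] = 24
paddr = 24 * 16 + 10 = 394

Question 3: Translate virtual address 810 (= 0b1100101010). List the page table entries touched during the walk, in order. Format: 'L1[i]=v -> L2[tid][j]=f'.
vaddr = 810 = 0b1100101010
Split: l1_idx=6, l2_idx=2, offset=10

Answer: L1[6]=0 -> L2[0][2]=25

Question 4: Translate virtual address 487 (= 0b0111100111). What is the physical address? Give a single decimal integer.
vaddr = 487 = 0b0111100111
Split: l1_idx=3, l2_idx=6, offset=7
L1[3] = 2
L2[2][6] = 3
paddr = 3 * 16 + 7 = 55

Answer: 55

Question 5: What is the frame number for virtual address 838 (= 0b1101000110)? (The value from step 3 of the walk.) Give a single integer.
vaddr = 838: l1_idx=6, l2_idx=4
L1[6] = 0; L2[0][4] = 90

Answer: 90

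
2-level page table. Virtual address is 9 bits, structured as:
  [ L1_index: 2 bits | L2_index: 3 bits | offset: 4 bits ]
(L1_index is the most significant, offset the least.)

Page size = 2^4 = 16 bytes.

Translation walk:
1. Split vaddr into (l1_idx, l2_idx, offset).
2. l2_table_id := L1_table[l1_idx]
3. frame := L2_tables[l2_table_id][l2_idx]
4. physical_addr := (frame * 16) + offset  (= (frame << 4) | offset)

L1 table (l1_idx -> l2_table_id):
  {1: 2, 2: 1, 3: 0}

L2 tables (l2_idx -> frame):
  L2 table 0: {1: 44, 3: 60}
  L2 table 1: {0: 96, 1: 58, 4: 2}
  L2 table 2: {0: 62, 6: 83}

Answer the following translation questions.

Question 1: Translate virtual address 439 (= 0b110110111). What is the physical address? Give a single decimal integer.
Answer: 967

Derivation:
vaddr = 439 = 0b110110111
Split: l1_idx=3, l2_idx=3, offset=7
L1[3] = 0
L2[0][3] = 60
paddr = 60 * 16 + 7 = 967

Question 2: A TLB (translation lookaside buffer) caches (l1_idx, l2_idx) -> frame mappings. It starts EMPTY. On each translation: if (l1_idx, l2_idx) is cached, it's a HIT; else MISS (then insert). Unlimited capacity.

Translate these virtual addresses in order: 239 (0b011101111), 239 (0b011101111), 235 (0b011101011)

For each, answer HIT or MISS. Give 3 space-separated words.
vaddr=239: (1,6) not in TLB -> MISS, insert
vaddr=239: (1,6) in TLB -> HIT
vaddr=235: (1,6) in TLB -> HIT

Answer: MISS HIT HIT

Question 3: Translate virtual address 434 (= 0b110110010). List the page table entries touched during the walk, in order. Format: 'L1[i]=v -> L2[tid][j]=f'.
vaddr = 434 = 0b110110010
Split: l1_idx=3, l2_idx=3, offset=2

Answer: L1[3]=0 -> L2[0][3]=60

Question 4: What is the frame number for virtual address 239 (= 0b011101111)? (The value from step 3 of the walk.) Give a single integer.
vaddr = 239: l1_idx=1, l2_idx=6
L1[1] = 2; L2[2][6] = 83

Answer: 83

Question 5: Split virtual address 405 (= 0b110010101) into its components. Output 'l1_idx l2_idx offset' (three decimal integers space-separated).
vaddr = 405 = 0b110010101
  top 2 bits -> l1_idx = 3
  next 3 bits -> l2_idx = 1
  bottom 4 bits -> offset = 5

Answer: 3 1 5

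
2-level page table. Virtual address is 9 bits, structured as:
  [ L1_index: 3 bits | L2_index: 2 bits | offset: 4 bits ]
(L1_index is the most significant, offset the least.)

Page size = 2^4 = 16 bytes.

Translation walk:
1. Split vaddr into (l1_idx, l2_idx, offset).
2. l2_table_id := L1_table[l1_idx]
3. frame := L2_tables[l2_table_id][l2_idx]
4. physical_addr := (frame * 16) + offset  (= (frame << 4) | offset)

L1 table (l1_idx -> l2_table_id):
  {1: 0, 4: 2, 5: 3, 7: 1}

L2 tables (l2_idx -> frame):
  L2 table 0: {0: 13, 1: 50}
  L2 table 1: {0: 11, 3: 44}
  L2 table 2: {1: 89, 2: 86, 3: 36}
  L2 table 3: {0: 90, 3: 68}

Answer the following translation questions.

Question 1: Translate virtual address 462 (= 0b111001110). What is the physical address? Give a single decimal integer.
Answer: 190

Derivation:
vaddr = 462 = 0b111001110
Split: l1_idx=7, l2_idx=0, offset=14
L1[7] = 1
L2[1][0] = 11
paddr = 11 * 16 + 14 = 190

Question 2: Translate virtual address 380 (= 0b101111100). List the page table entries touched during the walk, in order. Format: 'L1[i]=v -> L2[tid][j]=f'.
vaddr = 380 = 0b101111100
Split: l1_idx=5, l2_idx=3, offset=12

Answer: L1[5]=3 -> L2[3][3]=68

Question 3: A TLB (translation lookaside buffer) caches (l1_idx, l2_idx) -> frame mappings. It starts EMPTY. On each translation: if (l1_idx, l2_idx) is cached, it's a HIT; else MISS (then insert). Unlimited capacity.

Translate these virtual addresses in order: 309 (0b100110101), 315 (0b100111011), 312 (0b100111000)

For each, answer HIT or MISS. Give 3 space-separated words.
vaddr=309: (4,3) not in TLB -> MISS, insert
vaddr=315: (4,3) in TLB -> HIT
vaddr=312: (4,3) in TLB -> HIT

Answer: MISS HIT HIT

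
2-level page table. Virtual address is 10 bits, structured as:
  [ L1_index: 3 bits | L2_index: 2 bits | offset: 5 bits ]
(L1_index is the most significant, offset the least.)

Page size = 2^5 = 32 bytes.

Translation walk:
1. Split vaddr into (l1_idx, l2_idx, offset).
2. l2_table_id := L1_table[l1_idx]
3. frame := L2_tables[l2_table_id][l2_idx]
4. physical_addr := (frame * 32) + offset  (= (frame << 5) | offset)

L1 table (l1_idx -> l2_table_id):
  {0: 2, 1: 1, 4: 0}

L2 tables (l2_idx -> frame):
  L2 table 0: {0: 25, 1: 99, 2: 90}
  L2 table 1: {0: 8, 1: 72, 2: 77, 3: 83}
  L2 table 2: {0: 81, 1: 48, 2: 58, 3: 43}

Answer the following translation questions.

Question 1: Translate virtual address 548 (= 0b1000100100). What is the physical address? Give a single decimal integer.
Answer: 3172

Derivation:
vaddr = 548 = 0b1000100100
Split: l1_idx=4, l2_idx=1, offset=4
L1[4] = 0
L2[0][1] = 99
paddr = 99 * 32 + 4 = 3172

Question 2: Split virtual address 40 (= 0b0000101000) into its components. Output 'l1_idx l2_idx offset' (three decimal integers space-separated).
vaddr = 40 = 0b0000101000
  top 3 bits -> l1_idx = 0
  next 2 bits -> l2_idx = 1
  bottom 5 bits -> offset = 8

Answer: 0 1 8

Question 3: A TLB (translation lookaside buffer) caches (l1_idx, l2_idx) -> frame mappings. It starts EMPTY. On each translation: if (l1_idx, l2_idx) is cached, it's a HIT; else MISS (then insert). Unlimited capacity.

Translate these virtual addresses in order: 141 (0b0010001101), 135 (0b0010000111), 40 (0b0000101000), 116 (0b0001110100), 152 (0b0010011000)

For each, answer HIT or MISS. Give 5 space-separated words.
Answer: MISS HIT MISS MISS HIT

Derivation:
vaddr=141: (1,0) not in TLB -> MISS, insert
vaddr=135: (1,0) in TLB -> HIT
vaddr=40: (0,1) not in TLB -> MISS, insert
vaddr=116: (0,3) not in TLB -> MISS, insert
vaddr=152: (1,0) in TLB -> HIT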